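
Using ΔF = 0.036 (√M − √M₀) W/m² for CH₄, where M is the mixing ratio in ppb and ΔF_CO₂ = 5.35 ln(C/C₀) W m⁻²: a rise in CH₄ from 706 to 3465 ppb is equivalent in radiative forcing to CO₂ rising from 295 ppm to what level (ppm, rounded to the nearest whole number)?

CH₄ forcing: 0.036 × (√3465 − √706) = 0.036 × (58.8643 − 26.5707) = 0.036 × 32.2936 = 1.16257 W/m².
Set 5.35 ln(C/295) = 1.16257: ln(C/295) = 1.16257/5.35 = 0.21730, so C = 295 × e^0.21730 = 295 × 1.24272 = 366.60 ppm.

C ≈ 367 ppm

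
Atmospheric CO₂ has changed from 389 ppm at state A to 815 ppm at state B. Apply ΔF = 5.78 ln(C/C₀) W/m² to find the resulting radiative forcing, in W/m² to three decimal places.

CO₂: 5.78 × ln(815/389) = 5.78 × ln(2.09512) = 5.78 × 0.73961 = 4.2749 W/m².

ΔF = 4.275 W/m²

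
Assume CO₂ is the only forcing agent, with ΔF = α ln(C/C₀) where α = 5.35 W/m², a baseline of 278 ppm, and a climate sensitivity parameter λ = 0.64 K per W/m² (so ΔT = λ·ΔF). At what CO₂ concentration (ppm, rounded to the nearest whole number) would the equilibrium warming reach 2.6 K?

Required forcing: ΔF = ΔT/λ = 2.6/0.64 = 4.0625 W/m².
Then ln(C/278) = ΔF/5.35 = 4.0625/5.35 = 0.75935.
So C = 278 × e^0.75935 = 278 × 2.13689 = 594.06 ppm.

C ≈ 594 ppm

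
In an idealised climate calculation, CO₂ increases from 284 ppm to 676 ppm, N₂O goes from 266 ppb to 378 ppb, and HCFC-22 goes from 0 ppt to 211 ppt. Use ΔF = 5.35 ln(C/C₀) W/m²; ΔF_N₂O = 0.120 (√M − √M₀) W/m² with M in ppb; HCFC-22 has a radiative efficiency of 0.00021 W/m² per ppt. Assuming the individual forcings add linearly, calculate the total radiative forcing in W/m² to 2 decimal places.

ΔF = 5.06 W/m²

CO₂: 5.35 × ln(676/284) = 5.35 × ln(2.38028) = 5.35 × 0.86722 = 4.6396 W/m².
N₂O: 0.120 × (√378 − √266) = 0.120 × (19.4422 − 16.3095) = 0.120 × 3.1327 = 0.3759 W/m².
HCFC-22: ΔF = 0.00021 × (211 − 0) = 0.00021 × 211 = 0.0443 W/m².
Total ΔF = 4.6396 + 0.3759 + 0.0443 = 5.0598 W/m².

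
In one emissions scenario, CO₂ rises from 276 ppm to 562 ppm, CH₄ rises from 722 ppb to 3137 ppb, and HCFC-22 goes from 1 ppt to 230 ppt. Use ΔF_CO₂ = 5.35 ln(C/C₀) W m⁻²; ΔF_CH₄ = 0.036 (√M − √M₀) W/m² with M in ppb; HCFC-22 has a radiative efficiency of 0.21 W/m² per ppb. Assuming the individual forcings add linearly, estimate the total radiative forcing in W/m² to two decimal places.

CO₂: 5.35 × ln(562/276) = 5.35 × ln(2.03623) = 5.35 × 0.71110 = 3.8044 W/m².
CH₄: 0.036 × (√3137 − √722) = 0.036 × (56.0089 − 26.8701) = 0.036 × 29.1388 = 1.0490 W/m².
HCFC-22: Δ = 230 − 1 = 229 ppt = 0.229 ppb; ΔF = 0.21 × 0.229 = 0.0481 W/m².
Total ΔF = 3.8044 + 1.0490 + 0.0481 = 4.9015 W/m².

ΔF = 4.90 W/m²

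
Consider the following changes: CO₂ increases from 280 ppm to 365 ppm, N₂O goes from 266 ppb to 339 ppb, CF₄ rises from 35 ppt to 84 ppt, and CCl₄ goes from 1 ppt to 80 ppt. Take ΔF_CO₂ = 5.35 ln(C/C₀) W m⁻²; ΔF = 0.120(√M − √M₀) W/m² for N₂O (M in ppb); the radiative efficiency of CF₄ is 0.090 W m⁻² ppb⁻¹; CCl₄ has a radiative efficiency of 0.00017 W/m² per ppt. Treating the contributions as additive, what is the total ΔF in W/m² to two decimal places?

CO₂: 5.35 × ln(365/280) = 5.35 × ln(1.30357) = 5.35 × 0.26511 = 1.4183 W/m².
N₂O: 0.120 × (√339 − √266) = 0.120 × (18.4120 − 16.3095) = 0.120 × 2.1025 = 0.2523 W/m².
CF₄: Δ = 84 − 35 = 49 ppt = 0.049 ppb; ΔF = 0.090 × 0.049 = 0.0044 W/m².
CCl₄: ΔF = 0.00017 × (80 − 1) = 0.00017 × 79 = 0.0134 W/m².
Total ΔF = 1.4183 + 0.2523 + 0.0044 + 0.0134 = 1.6884 W/m².

ΔF = 1.69 W/m²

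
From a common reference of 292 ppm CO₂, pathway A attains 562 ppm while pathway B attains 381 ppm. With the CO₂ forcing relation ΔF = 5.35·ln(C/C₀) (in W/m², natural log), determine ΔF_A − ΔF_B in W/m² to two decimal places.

ΔF_A − ΔF_B = 2.08 W/m²

ΔF_A = 5.35 ln(562/292) = 5.35 × 0.65475 = 3.5029 W/m².
ΔF_B = 5.35 ln(381/292) = 5.35 × 0.26605 = 1.4234 W/m².
Difference: 3.5029 − 1.4234 = 2.0795 W/m².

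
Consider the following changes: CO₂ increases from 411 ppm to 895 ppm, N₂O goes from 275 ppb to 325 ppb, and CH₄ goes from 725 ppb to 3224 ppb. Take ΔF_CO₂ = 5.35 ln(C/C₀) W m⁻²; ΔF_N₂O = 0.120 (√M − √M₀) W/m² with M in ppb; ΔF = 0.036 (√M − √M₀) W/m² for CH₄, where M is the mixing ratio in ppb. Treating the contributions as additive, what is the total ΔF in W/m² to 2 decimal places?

CO₂: 5.35 × ln(895/411) = 5.35 × ln(2.17762) = 5.35 × 0.77823 = 4.1635 W/m².
N₂O: 0.120 × (√325 − √275) = 0.120 × (18.0278 − 16.5831) = 0.120 × 1.4447 = 0.1734 W/m².
CH₄: 0.036 × (√3224 − √725) = 0.036 × (56.7803 − 26.9258) = 0.036 × 29.8545 = 1.0748 W/m².
Total ΔF = 4.1635 + 0.1734 + 1.0748 = 5.4117 W/m².

ΔF = 5.41 W/m²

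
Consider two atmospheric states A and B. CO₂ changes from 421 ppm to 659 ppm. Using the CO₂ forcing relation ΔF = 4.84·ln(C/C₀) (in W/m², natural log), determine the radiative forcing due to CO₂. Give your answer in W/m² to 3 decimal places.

ΔF = 2.169 W/m²

CO₂: 4.84 × ln(659/421) = 4.84 × ln(1.56532) = 4.84 × 0.44809 = 2.1688 W/m².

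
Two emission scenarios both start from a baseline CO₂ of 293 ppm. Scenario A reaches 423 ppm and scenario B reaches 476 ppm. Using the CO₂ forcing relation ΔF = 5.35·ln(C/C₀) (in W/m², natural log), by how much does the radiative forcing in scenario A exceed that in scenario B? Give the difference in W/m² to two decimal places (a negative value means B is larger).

ΔF_A − ΔF_B = -0.63 W/m²

ΔF_A = 5.35 ln(423/293) = 5.35 × 0.36720 = 1.9645 W/m².
ΔF_B = 5.35 ln(476/293) = 5.35 × 0.48525 = 2.5961 W/m².
Difference: 1.9645 − 2.5961 = -0.6316 W/m².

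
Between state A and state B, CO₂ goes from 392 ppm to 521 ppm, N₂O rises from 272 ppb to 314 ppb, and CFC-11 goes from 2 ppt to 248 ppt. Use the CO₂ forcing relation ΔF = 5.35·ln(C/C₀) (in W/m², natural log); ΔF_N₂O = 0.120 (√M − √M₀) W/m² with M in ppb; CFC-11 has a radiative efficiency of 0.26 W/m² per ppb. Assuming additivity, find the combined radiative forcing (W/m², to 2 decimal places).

CO₂: 5.35 × ln(521/392) = 5.35 × ln(1.32908) = 5.35 × 0.28449 = 1.5220 W/m².
N₂O: 0.120 × (√314 − √272) = 0.120 × (17.7200 − 16.4924) = 0.120 × 1.2276 = 0.1473 W/m².
CFC-11: Δ = 248 − 2 = 246 ppt = 0.246 ppb; ΔF = 0.26 × 0.246 = 0.0640 W/m².
Total ΔF = 1.5220 + 0.1473 + 0.0640 = 1.7333 W/m².

ΔF = 1.73 W/m²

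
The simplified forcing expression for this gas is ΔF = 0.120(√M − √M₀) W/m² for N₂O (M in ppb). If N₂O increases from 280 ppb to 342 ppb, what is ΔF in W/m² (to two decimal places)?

N₂O: 0.120 × (√342 − √280) = 0.120 × (18.4932 − 16.7332) = 0.120 × 1.7600 = 0.2112 W/m².

ΔF = 0.21 W/m²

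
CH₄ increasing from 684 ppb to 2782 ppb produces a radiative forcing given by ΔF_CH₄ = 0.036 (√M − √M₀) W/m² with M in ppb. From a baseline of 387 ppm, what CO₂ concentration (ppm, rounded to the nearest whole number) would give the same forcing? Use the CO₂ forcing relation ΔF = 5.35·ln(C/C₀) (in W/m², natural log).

C ≈ 463 ppm

CH₄ forcing: 0.036 × (√2782 − √684) = 0.036 × (52.7447 − 26.1534) = 0.036 × 26.5913 = 0.95729 W/m².
Set 5.35 ln(C/387) = 0.95729: ln(C/387) = 0.95729/5.35 = 0.17893, so C = 387 × e^0.17893 = 387 × 1.19594 = 462.83 ppm.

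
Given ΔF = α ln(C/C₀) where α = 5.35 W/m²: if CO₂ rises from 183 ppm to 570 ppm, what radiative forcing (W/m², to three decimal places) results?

CO₂: 5.35 × ln(570/183) = 5.35 × ln(3.11475) = 5.35 × 1.13615 = 6.0784 W/m².

ΔF = 6.078 W/m²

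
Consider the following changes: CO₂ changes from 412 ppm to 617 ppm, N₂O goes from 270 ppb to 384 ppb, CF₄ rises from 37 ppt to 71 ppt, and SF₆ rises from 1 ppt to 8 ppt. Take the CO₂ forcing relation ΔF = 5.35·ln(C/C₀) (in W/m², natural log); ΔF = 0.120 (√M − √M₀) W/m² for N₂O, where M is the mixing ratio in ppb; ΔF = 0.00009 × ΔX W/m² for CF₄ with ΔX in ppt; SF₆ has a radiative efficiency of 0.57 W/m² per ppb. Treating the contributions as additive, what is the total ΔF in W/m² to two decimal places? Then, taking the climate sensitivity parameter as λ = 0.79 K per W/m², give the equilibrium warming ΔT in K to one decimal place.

CO₂: 5.35 × ln(617/412) = 5.35 × ln(1.49757) = 5.35 × 0.40384 = 2.1605 W/m².
N₂O: 0.120 × (√384 − √270) = 0.120 × (19.5959 − 16.4317) = 0.120 × 3.1642 = 0.3797 W/m².
CF₄: ΔF = 0.00009 × (71 − 37) = 0.00009 × 34 = 0.0031 W/m².
SF₆: Δ = 8 − 1 = 7 ppt = 0.007 ppb; ΔF = 0.57 × 0.007 = 0.0040 W/m².
Total ΔF = 2.1605 + 0.3797 + 0.0031 + 0.0040 = 2.5473 W/m².
ΔT = λ ΔF = 0.79 × 2.55 = 2.0145 K.

ΔF = 2.55 W/m²; ΔT = 2.0 K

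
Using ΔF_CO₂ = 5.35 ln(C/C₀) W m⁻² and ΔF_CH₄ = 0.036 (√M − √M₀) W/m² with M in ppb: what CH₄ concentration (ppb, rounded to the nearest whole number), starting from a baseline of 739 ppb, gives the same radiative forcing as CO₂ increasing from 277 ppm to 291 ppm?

CO₂ forcing: 5.35 × ln(291/277) = 5.35 × 0.049306 = 0.26379 W/m².
Set 0.036(√M − √739) = 0.26379: √M = 0.26379/0.036 + √739 = 7.3275 + 27.1846 = 34.5121.
M = (34.5121)² = 1191.09 ppb.

M ≈ 1191 ppb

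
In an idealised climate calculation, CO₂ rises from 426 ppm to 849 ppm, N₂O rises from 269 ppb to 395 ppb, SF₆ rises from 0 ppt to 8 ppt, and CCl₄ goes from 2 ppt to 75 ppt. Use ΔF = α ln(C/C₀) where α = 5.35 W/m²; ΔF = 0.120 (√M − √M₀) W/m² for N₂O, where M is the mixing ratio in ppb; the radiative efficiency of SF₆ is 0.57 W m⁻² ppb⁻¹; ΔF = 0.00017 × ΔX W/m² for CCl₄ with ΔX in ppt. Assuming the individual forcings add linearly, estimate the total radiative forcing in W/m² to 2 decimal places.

ΔF = 4.12 W/m²

CO₂: 5.35 × ln(849/426) = 5.35 × ln(1.99296) = 5.35 × 0.68962 = 3.6895 W/m².
N₂O: 0.120 × (√395 − √269) = 0.120 × (19.8746 − 16.4012) = 0.120 × 3.4734 = 0.4168 W/m².
SF₆: Δ = 8 − 0 = 8 ppt = 0.008 ppb; ΔF = 0.57 × 0.008 = 0.0046 W/m².
CCl₄: ΔF = 0.00017 × (75 − 2) = 0.00017 × 73 = 0.0124 W/m².
Total ΔF = 3.6895 + 0.4168 + 0.0046 + 0.0124 = 4.1233 W/m².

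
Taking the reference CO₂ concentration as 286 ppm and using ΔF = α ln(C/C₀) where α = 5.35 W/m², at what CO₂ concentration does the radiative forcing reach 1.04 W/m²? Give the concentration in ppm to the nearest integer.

Set 5.35 ln(C/286) = 1.04, so ln(C/286) = 1.04/5.35 = 0.19439.
Then C/286 = e^0.19439 = 1.21457, giving C = 286 × 1.21457 = 347.37 ppm.

C ≈ 347 ppm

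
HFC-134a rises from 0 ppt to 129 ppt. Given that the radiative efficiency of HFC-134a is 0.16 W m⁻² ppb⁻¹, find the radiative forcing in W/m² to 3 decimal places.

ΔF = 0.021 W/m²

HFC-134a: Δ = 129 − 0 = 129 ppt = 0.129 ppb; ΔF = 0.16 × 0.129 = 0.0206 W/m².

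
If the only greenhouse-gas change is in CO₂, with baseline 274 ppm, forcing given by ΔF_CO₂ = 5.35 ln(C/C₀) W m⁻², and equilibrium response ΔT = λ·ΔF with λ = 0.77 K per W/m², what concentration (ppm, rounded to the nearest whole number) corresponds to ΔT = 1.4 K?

Required forcing: ΔF = ΔT/λ = 1.4/0.77 = 1.8182 W/m².
Then ln(C/274) = ΔF/5.35 = 1.8182/5.35 = 0.33985.
So C = 274 × e^0.33985 = 274 × 1.40474 = 384.90 ppm.

C ≈ 385 ppm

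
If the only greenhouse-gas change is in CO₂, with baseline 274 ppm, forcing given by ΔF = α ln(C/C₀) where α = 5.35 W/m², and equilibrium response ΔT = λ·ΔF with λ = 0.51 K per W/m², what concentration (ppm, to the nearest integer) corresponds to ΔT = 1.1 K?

Required forcing: ΔF = ΔT/λ = 1.1/0.51 = 2.1569 W/m².
Then ln(C/274) = ΔF/5.35 = 2.1569/5.35 = 0.40316.
So C = 274 × e^0.40316 = 274 × 1.49655 = 410.05 ppm.

C ≈ 410 ppm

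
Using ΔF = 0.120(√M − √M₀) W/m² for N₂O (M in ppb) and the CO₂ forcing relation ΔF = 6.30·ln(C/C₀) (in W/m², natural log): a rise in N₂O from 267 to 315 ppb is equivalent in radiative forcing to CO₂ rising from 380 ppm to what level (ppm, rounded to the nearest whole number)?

C ≈ 390 ppm

N₂O forcing: 0.120 × (√315 − √267) = 0.120 × (17.7482 − 16.3401) = 0.120 × 1.4081 = 0.16897 W/m².
Set 6.30 ln(C/380) = 0.16897: ln(C/380) = 0.16897/6.30 = 0.02682, so C = 380 × e^0.02682 = 380 × 1.02718 = 390.33 ppm.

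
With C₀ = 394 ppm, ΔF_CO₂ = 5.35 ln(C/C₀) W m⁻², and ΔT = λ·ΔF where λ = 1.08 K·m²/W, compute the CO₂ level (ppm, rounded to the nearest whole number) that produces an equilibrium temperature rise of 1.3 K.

C ≈ 493 ppm

Required forcing: ΔF = ΔT/λ = 1.3/1.08 = 1.2037 W/m².
Then ln(C/394) = ΔF/5.35 = 1.2037/5.35 = 0.22499.
So C = 394 × e^0.22499 = 394 × 1.25231 = 493.41 ppm.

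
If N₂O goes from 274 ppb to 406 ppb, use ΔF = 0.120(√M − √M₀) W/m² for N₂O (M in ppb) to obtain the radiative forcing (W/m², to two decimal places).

N₂O: 0.120 × (√406 − √274) = 0.120 × (20.1494 − 16.5529) = 0.120 × 3.5965 = 0.4316 W/m².

ΔF = 0.43 W/m²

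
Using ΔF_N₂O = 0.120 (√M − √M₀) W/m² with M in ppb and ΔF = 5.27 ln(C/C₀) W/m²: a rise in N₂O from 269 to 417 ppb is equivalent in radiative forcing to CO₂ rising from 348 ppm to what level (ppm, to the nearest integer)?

N₂O forcing: 0.120 × (√417 − √269) = 0.120 × (20.4206 − 16.4012) = 0.120 × 4.0194 = 0.48233 W/m².
Set 5.27 ln(C/348) = 0.48233: ln(C/348) = 0.48233/5.27 = 0.09152, so C = 348 × e^0.09152 = 348 × 1.09584 = 381.35 ppm.

C ≈ 381 ppm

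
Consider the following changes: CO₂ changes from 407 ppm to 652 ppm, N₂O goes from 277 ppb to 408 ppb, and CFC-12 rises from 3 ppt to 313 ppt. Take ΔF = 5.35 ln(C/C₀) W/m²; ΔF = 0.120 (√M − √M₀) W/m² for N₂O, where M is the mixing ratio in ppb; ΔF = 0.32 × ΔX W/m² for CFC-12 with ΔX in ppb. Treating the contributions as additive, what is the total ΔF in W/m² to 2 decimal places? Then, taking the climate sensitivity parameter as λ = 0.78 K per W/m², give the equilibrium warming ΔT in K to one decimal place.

CO₂: 5.35 × ln(652/407) = 5.35 × ln(1.60197) = 5.35 × 0.47123 = 2.5211 W/m².
N₂O: 0.120 × (√408 − √277) = 0.120 × (20.1990 − 16.6433) = 0.120 × 3.5557 = 0.4267 W/m².
CFC-12: Δ = 313 − 3 = 310 ppt = 0.310 ppb; ΔF = 0.32 × 0.310 = 0.0992 W/m².
Total ΔF = 2.5211 + 0.4267 + 0.0992 = 3.0470 W/m².
ΔT = λ ΔF = 0.78 × 3.05 = 2.3790 K.

ΔF = 3.05 W/m²; ΔT = 2.4 K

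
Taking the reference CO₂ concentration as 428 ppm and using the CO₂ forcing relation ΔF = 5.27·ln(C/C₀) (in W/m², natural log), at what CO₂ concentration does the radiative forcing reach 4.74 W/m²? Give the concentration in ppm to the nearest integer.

C ≈ 1052 ppm

Set 5.27 ln(C/428) = 4.74, so ln(C/428) = 4.74/5.27 = 0.89943.
Then C/428 = e^0.89943 = 2.45820, giving C = 428 × 2.45820 = 1052.11 ppm.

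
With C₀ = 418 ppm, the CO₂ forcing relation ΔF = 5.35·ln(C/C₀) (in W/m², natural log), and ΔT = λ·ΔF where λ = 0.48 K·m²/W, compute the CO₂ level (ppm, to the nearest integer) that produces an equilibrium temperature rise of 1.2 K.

C ≈ 667 ppm

Required forcing: ΔF = ΔT/λ = 1.2/0.48 = 2.5000 W/m².
Then ln(C/418) = ΔF/5.35 = 2.5000/5.35 = 0.46729.
So C = 418 × e^0.46729 = 418 × 1.59566 = 666.99 ppm.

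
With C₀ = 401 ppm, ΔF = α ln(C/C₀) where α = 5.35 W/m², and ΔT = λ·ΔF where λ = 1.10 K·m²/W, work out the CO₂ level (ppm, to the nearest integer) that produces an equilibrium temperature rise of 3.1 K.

Required forcing: ΔF = ΔT/λ = 3.1/1.10 = 2.8182 W/m².
Then ln(C/401) = ΔF/5.35 = 2.8182/5.35 = 0.52677.
So C = 401 × e^0.52677 = 401 × 1.69345 = 679.07 ppm.

C ≈ 679 ppm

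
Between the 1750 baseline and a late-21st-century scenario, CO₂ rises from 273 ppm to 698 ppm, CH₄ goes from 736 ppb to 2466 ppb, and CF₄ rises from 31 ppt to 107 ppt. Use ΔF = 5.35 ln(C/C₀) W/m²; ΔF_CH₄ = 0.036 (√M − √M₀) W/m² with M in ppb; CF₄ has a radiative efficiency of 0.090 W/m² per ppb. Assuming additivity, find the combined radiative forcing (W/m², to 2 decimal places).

CO₂: 5.35 × ln(698/273) = 5.35 × ln(2.55678) = 5.35 × 0.93875 = 5.0223 W/m².
CH₄: 0.036 × (√2466 − √736) = 0.036 × (49.6588 − 27.1293) = 0.036 × 22.5295 = 0.8111 W/m².
CF₄: Δ = 107 − 31 = 76 ppt = 0.076 ppb; ΔF = 0.090 × 0.076 = 0.0068 W/m².
Total ΔF = 5.0223 + 0.8111 + 0.0068 = 5.8402 W/m².

ΔF = 5.84 W/m²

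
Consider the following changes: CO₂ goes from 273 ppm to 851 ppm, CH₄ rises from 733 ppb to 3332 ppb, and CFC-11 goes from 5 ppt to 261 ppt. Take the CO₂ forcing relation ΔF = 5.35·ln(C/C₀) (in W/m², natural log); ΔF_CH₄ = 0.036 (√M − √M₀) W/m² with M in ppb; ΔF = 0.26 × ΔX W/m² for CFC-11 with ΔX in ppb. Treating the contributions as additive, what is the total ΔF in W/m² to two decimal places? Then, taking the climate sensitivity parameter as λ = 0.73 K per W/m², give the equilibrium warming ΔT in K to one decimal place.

ΔF = 7.25 W/m²; ΔT = 5.3 K

CO₂: 5.35 × ln(851/273) = 5.35 × ln(3.11722) = 5.35 × 1.13694 = 6.0826 W/m².
CH₄: 0.036 × (√3332 − √733) = 0.036 × (57.7235 − 27.0740) = 0.036 × 30.6495 = 1.1034 W/m².
CFC-11: Δ = 261 − 5 = 256 ppt = 0.256 ppb; ΔF = 0.26 × 0.256 = 0.0666 W/m².
Total ΔF = 6.0826 + 1.1034 + 0.0666 = 7.2526 W/m².
ΔT = λ ΔF = 0.73 × 7.25 = 5.2925 K.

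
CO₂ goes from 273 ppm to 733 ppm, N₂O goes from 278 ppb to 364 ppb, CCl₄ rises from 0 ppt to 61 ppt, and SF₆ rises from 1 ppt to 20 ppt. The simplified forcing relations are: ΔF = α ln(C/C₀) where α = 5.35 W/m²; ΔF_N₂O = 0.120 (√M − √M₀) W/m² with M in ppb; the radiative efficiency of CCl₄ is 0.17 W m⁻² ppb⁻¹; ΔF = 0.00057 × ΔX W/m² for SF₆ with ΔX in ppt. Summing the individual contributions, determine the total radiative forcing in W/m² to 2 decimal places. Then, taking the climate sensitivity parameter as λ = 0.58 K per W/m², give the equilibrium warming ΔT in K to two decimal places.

ΔF = 5.59 W/m²; ΔT = 3.24 K

CO₂: 5.35 × ln(733/273) = 5.35 × ln(2.68498) = 5.35 × 0.98767 = 5.2840 W/m².
N₂O: 0.120 × (√364 − √278) = 0.120 × (19.0788 − 16.6733) = 0.120 × 2.4055 = 0.2887 W/m².
CCl₄: Δ = 61 − 0 = 61 ppt = 0.061 ppb; ΔF = 0.17 × 0.061 = 0.0104 W/m².
SF₆: ΔF = 0.00057 × (20 − 1) = 0.00057 × 19 = 0.0108 W/m².
Total ΔF = 5.2840 + 0.2887 + 0.0104 + 0.0108 = 5.5939 W/m².
ΔT = λ ΔF = 0.58 × 5.59 = 3.2422 K.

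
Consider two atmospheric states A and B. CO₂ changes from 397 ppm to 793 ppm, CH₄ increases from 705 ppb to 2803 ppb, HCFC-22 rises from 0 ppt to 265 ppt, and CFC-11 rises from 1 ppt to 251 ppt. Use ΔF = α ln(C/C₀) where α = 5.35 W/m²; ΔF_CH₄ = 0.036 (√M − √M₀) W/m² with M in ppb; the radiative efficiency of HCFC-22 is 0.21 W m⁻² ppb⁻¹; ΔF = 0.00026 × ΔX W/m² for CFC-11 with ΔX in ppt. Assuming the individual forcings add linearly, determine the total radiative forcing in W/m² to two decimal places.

ΔF = 4.77 W/m²

CO₂: 5.35 × ln(793/397) = 5.35 × ln(1.99748) = 5.35 × 0.69189 = 3.7016 W/m².
CH₄: 0.036 × (√2803 − √705) = 0.036 × (52.9434 − 26.5518) = 0.036 × 26.3916 = 0.9501 W/m².
HCFC-22: Δ = 265 − 0 = 265 ppt = 0.265 ppb; ΔF = 0.21 × 0.265 = 0.0557 W/m².
CFC-11: ΔF = 0.00026 × (251 − 1) = 0.00026 × 250 = 0.0650 W/m².
Total ΔF = 3.7016 + 0.9501 + 0.0557 + 0.0650 = 4.7724 W/m².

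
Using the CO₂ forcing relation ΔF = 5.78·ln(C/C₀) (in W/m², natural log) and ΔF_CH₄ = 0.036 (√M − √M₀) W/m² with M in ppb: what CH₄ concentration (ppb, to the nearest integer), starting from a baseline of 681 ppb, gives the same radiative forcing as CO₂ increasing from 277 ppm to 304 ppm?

M ≈ 1683 ppb

CO₂ forcing: 5.78 × ln(304/277) = 5.78 × 0.093010 = 0.53760 W/m².
Set 0.036(√M − √681) = 0.53760: √M = 0.53760/0.036 + √681 = 14.9333 + 26.0960 = 41.0293.
M = (41.0293)² = 1683.40 ppb.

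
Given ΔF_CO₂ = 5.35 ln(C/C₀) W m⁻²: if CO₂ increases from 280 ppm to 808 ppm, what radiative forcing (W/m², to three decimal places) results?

ΔF = 5.670 W/m²

CO₂: 5.35 × ln(808/280) = 5.35 × ln(2.88571) = 5.35 × 1.05977 = 5.6698 W/m².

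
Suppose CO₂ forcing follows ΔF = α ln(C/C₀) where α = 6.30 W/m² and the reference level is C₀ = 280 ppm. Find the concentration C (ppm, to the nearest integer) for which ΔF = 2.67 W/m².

C ≈ 428 ppm

Set 6.30 ln(C/280) = 2.67, so ln(C/280) = 2.67/6.30 = 0.42381.
Then C/280 = e^0.42381 = 1.52777, giving C = 280 × 1.52777 = 427.78 ppm.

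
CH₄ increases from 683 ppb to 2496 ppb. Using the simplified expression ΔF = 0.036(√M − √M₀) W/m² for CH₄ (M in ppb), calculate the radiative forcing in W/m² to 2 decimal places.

CH₄: 0.036 × (√2496 − √683) = 0.036 × (49.9600 − 26.1343) = 0.036 × 23.8257 = 0.8577 W/m².

ΔF = 0.86 W/m²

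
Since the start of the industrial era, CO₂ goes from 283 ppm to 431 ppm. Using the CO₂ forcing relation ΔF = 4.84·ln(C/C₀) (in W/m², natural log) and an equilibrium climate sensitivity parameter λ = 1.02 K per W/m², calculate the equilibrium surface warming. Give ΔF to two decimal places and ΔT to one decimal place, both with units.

ΔF = 2.04 W/m²; ΔT = 2.1 K

CO₂: 4.84 × ln(431/283) = 4.84 × ln(1.52297) = 4.84 × 0.42066 = 2.0360 W/m².
ΔT = λ ΔF = 1.02 × 2.04 = 2.0808 K.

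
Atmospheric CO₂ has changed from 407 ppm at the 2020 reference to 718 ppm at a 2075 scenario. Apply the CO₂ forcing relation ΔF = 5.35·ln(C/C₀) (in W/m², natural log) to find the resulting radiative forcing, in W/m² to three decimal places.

CO₂: 5.35 × ln(718/407) = 5.35 × ln(1.76413) = 5.35 × 0.56766 = 3.0370 W/m².

ΔF = 3.037 W/m²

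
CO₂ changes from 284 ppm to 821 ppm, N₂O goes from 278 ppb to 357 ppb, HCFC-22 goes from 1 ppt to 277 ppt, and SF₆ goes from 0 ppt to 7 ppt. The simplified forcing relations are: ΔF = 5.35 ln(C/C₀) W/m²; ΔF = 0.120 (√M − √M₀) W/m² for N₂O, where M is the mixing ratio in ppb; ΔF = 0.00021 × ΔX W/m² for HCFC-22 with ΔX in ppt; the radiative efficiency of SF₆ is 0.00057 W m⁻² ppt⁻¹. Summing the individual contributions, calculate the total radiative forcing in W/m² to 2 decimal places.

CO₂: 5.35 × ln(821/284) = 5.35 × ln(2.89085) = 5.35 × 1.06155 = 5.6793 W/m².
N₂O: 0.120 × (√357 − √278) = 0.120 × (18.8944 − 16.6733) = 0.120 × 2.2211 = 0.2665 W/m².
HCFC-22: ΔF = 0.00021 × (277 − 1) = 0.00021 × 276 = 0.0580 W/m².
SF₆: ΔF = 0.00057 × (7 − 0) = 0.00057 × 7 = 0.0040 W/m².
Total ΔF = 5.6793 + 0.2665 + 0.0580 + 0.0040 = 6.0078 W/m².

ΔF = 6.01 W/m²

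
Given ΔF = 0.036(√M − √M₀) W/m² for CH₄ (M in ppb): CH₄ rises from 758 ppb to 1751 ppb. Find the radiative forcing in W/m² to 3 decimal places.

CH₄: 0.036 × (√1751 − √758) = 0.036 × (41.8450 − 27.5318) = 0.036 × 14.3132 = 0.5153 W/m².

ΔF = 0.515 W/m²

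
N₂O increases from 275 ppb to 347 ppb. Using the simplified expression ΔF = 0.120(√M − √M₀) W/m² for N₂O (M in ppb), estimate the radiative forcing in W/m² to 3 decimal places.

N₂O: 0.120 × (√347 − √275) = 0.120 × (18.6279 − 16.5831) = 0.120 × 2.0448 = 0.2454 W/m².

ΔF = 0.245 W/m²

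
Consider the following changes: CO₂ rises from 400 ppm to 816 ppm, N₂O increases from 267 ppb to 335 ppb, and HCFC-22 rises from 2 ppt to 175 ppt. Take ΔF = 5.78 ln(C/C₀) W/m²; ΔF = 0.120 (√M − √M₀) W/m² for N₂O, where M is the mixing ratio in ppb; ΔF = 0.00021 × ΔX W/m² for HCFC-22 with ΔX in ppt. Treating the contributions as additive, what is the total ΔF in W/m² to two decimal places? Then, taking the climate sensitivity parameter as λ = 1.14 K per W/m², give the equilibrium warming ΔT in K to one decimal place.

ΔF = 4.39 W/m²; ΔT = 5.0 K

CO₂: 5.78 × ln(816/400) = 5.78 × ln(2.04000) = 5.78 × 0.71295 = 4.1209 W/m².
N₂O: 0.120 × (√335 − √267) = 0.120 × (18.3030 − 16.3401) = 0.120 × 1.9629 = 0.2355 W/m².
HCFC-22: ΔF = 0.00021 × (175 − 2) = 0.00021 × 173 = 0.0363 W/m².
Total ΔF = 4.1209 + 0.2355 + 0.0363 = 4.3927 W/m².
ΔT = λ ΔF = 1.14 × 4.39 = 5.0046 K.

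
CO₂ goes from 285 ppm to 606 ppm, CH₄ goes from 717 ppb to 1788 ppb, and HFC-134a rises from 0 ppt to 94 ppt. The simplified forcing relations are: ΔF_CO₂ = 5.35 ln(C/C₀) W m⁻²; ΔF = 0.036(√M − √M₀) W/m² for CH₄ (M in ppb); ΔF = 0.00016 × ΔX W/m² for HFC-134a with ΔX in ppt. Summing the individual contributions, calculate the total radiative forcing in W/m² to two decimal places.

ΔF = 4.61 W/m²

CO₂: 5.35 × ln(606/285) = 5.35 × ln(2.12632) = 5.35 × 0.75439 = 4.0360 W/m².
CH₄: 0.036 × (√1788 − √717) = 0.036 × (42.2847 − 26.7769) = 0.036 × 15.5078 = 0.5583 W/m².
HFC-134a: ΔF = 0.00016 × (94 − 0) = 0.00016 × 94 = 0.0150 W/m².
Total ΔF = 4.0360 + 0.5583 + 0.0150 = 4.6093 W/m².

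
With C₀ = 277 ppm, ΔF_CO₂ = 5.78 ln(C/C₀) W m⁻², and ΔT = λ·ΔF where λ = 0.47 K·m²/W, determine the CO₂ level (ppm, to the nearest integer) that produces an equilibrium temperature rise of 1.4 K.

Required forcing: ΔF = ΔT/λ = 1.4/0.47 = 2.9787 W/m².
Then ln(C/277) = ΔF/5.78 = 2.9787/5.78 = 0.51535.
So C = 277 × e^0.51535 = 277 × 1.67422 = 463.76 ppm.

C ≈ 464 ppm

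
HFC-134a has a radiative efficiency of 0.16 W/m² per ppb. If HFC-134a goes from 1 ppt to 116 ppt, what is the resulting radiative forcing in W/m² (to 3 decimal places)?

ΔF = 0.018 W/m²

HFC-134a: Δ = 116 − 1 = 115 ppt = 0.115 ppb; ΔF = 0.16 × 0.115 = 0.0184 W/m².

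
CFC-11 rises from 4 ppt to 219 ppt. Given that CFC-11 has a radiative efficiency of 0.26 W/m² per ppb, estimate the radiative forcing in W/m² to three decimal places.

ΔF = 0.056 W/m²

CFC-11: Δ = 219 − 4 = 215 ppt = 0.215 ppb; ΔF = 0.26 × 0.215 = 0.0559 W/m².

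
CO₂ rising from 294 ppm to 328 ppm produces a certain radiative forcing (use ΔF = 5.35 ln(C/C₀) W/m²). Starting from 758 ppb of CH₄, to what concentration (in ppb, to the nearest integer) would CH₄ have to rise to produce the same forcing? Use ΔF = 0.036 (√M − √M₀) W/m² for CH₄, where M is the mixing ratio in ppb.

CO₂ forcing: 5.35 × ln(328/294) = 5.35 × 0.109434 = 0.58547 W/m².
Set 0.036(√M − √758) = 0.58547: √M = 0.58547/0.036 + √758 = 16.2631 + 27.5318 = 43.7949.
M = (43.7949)² = 1917.99 ppb.

M ≈ 1918 ppb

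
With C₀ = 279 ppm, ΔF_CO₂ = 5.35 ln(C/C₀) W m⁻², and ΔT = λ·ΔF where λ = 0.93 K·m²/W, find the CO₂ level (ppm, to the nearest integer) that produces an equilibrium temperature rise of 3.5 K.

C ≈ 564 ppm

Required forcing: ΔF = ΔT/λ = 3.5/0.93 = 3.7634 W/m².
Then ln(C/279) = ΔF/5.35 = 3.7634/5.35 = 0.70344.
So C = 279 × e^0.70344 = 279 × 2.02069 = 563.77 ppm.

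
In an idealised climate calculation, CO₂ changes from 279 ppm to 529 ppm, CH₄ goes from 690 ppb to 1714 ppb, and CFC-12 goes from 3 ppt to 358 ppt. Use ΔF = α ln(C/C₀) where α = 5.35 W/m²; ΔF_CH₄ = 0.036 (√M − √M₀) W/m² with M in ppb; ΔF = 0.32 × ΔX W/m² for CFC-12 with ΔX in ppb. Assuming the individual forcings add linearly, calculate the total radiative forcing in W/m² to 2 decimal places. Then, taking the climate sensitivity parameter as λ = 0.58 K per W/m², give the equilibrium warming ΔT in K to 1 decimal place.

ΔF = 4.08 W/m²; ΔT = 2.4 K

CO₂: 5.35 × ln(529/279) = 5.35 × ln(1.89606) = 5.35 × 0.63978 = 3.4228 W/m².
CH₄: 0.036 × (√1714 − √690) = 0.036 × (41.4005 − 26.2679) = 0.036 × 15.1326 = 0.5448 W/m².
CFC-12: Δ = 358 − 3 = 355 ppt = 0.355 ppb; ΔF = 0.32 × 0.355 = 0.1136 W/m².
Total ΔF = 3.4228 + 0.5448 + 0.1136 = 4.0812 W/m².
ΔT = λ ΔF = 0.58 × 4.08 = 2.3664 K.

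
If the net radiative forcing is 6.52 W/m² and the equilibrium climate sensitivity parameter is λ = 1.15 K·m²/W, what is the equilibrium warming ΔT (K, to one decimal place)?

ΔT = λ ΔF = 1.15 × 6.52 = 7.4980 K.

ΔT = 7.5 K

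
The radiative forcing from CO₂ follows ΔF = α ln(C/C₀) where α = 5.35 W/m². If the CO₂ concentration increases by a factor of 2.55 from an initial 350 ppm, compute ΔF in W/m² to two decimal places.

ΔF = 5.01 W/m²

Because the forcing depends only on the ratio C/C₀, the initial concentration does not enter.
ΔF = 5.35 × ln(2.55) = 5.35 × 0.93609 = 5.0081 W/m².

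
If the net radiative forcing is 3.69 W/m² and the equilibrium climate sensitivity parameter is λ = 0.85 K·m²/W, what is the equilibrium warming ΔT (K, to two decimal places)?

ΔT = 3.14 K

ΔT = λ ΔF = 0.85 × 3.69 = 3.1365 K.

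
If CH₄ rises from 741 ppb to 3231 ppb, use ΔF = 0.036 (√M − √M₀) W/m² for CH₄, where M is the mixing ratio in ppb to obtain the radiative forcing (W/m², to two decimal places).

CH₄: 0.036 × (√3231 − √741) = 0.036 × (56.8419 − 27.2213) = 0.036 × 29.6206 = 1.0663 W/m².

ΔF = 1.07 W/m²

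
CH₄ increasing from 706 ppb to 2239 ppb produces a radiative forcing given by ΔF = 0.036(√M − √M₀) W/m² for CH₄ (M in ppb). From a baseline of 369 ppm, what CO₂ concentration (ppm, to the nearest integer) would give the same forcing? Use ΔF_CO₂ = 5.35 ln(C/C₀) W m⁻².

C ≈ 424 ppm

CH₄ forcing: 0.036 × (√2239 − √706) = 0.036 × (47.3181 − 26.5707) = 0.036 × 20.7474 = 0.74691 W/m².
Set 5.35 ln(C/369) = 0.74691: ln(C/369) = 0.74691/5.35 = 0.13961, so C = 369 × e^0.13961 = 369 × 1.14983 = 424.29 ppm.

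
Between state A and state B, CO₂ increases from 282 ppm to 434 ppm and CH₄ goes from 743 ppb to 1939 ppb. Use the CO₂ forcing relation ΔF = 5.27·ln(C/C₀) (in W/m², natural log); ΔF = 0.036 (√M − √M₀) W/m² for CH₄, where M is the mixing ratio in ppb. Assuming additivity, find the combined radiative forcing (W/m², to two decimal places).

CO₂: 5.27 × ln(434/282) = 5.27 × ln(1.53901) = 5.27 × 0.43114 = 2.2721 W/m².
CH₄: 0.036 × (√1939 − √743) = 0.036 × (44.0341 − 27.2580) = 0.036 × 16.7761 = 0.6039 W/m².
Total ΔF = 2.2721 + 0.6039 = 2.8760 W/m².

ΔF = 2.88 W/m²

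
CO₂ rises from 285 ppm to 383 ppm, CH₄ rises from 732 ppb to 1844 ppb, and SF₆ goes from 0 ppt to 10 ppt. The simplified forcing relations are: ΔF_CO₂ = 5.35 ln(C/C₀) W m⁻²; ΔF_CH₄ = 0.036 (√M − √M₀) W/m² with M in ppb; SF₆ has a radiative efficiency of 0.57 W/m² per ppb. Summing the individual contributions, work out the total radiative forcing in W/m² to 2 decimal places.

CO₂: 5.35 × ln(383/285) = 5.35 × ln(1.34386) = 5.35 × 0.29555 = 1.5812 W/m².
CH₄: 0.036 × (√1844 − √732) = 0.036 × (42.9418 − 27.0555) = 0.036 × 15.8863 = 0.5719 W/m².
SF₆: Δ = 10 − 0 = 10 ppt = 0.010 ppb; ΔF = 0.57 × 0.010 = 0.0057 W/m².
Total ΔF = 1.5812 + 0.5719 + 0.0057 = 2.1588 W/m².

ΔF = 2.16 W/m²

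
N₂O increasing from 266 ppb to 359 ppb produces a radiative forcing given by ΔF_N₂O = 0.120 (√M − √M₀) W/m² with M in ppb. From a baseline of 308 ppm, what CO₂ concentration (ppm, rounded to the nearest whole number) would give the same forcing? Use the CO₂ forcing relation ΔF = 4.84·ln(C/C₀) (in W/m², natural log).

C ≈ 329 ppm

N₂O forcing: 0.120 × (√359 − √266) = 0.120 × (18.9473 − 16.3095) = 0.120 × 2.6378 = 0.31654 W/m².
Set 4.84 ln(C/308) = 0.31654: ln(C/308) = 0.31654/4.84 = 0.06540, so C = 308 × e^0.06540 = 308 × 1.06759 = 328.82 ppm.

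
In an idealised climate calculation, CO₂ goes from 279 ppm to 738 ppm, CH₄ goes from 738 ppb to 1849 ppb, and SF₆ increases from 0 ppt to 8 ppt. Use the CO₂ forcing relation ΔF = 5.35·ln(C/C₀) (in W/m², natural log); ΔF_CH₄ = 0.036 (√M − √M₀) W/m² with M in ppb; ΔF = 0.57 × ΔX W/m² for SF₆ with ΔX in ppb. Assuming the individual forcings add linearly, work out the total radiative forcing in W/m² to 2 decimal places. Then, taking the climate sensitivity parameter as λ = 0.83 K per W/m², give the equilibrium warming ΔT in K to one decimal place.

CO₂: 5.35 × ln(738/279) = 5.35 × ln(2.64516) = 5.35 × 0.97273 = 5.2041 W/m².
CH₄: 0.036 × (√1849 − √738) = 0.036 × (43.0000 − 27.1662) = 0.036 × 15.8338 = 0.5700 W/m².
SF₆: Δ = 8 − 0 = 8 ppt = 0.008 ppb; ΔF = 0.57 × 0.008 = 0.0046 W/m².
Total ΔF = 5.2041 + 0.5700 + 0.0046 = 5.7787 W/m².
ΔT = λ ΔF = 0.83 × 5.78 = 4.7974 K.

ΔF = 5.78 W/m²; ΔT = 4.8 K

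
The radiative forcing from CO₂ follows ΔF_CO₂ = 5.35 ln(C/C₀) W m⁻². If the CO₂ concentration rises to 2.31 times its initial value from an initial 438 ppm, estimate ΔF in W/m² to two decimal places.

ΔF = 5.35 × ln(2.31) = 5.35 × 0.83725 = 4.4793 W/m².

ΔF = 4.48 W/m²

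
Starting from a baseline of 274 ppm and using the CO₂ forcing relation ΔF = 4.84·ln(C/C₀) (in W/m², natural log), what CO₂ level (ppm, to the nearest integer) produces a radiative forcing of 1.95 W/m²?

C ≈ 410 ppm

Set 4.84 ln(C/274) = 1.95, so ln(C/274) = 1.95/4.84 = 0.40289.
Then C/274 = e^0.40289 = 1.49614, giving C = 274 × 1.49614 = 409.94 ppm.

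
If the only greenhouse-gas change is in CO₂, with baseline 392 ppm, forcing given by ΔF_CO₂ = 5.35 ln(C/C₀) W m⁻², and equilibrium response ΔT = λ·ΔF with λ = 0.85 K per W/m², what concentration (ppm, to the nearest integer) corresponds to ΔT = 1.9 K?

C ≈ 595 ppm

Required forcing: ΔF = ΔT/λ = 1.9/0.85 = 2.2353 W/m².
Then ln(C/392) = ΔF/5.35 = 2.2353/5.35 = 0.41781.
So C = 392 × e^0.41781 = 392 × 1.51863 = 595.30 ppm.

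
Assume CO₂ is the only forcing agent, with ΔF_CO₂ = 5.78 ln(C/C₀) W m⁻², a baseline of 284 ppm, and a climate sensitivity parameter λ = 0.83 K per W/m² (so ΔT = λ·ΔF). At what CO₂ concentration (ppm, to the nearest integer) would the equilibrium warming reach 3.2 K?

Required forcing: ΔF = ΔT/λ = 3.2/0.83 = 3.8554 W/m².
Then ln(C/284) = ΔF/5.78 = 3.8554/5.78 = 0.66702.
So C = 284 × e^0.66702 = 284 × 1.94842 = 553.35 ppm.

C ≈ 553 ppm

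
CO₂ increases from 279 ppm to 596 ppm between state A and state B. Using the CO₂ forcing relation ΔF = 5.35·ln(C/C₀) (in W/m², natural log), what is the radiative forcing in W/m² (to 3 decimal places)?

ΔF = 4.061 W/m²

CO₂ absorption bands are partially saturated, so forcing scales with the logarithm of the concentration ratio.
CO₂: 5.35 × ln(596/279) = 5.35 × ln(2.13620) = 5.35 × 0.75903 = 4.0608 W/m².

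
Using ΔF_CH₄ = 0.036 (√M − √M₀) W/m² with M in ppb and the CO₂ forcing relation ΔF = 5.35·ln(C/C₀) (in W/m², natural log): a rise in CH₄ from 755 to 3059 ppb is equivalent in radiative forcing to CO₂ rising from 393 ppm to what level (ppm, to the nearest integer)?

C ≈ 474 ppm

CH₄ forcing: 0.036 × (√3059 − √755) = 0.036 × (55.3082 − 27.4773) = 0.036 × 27.8309 = 1.00191 W/m².
Set 5.35 ln(C/393) = 1.00191: ln(C/393) = 1.00191/5.35 = 0.18727, so C = 393 × e^0.18727 = 393 × 1.20595 = 473.94 ppm.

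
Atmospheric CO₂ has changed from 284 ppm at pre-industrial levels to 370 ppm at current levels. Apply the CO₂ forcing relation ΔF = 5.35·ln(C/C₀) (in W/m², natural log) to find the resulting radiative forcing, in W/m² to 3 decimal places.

CO₂: 5.35 × ln(370/284) = 5.35 × ln(1.30282) = 5.35 × 0.26453 = 1.4152 W/m².

ΔF = 1.415 W/m²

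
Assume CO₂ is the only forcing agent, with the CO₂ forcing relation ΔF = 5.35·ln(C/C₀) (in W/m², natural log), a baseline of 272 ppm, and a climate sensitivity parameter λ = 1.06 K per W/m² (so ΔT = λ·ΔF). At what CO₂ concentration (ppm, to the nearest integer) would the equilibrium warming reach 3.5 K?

Required forcing: ΔF = ΔT/λ = 3.5/1.06 = 3.3019 W/m².
Then ln(C/272) = ΔF/5.35 = 3.3019/5.35 = 0.61718.
So C = 272 × e^0.61718 = 272 × 1.85369 = 504.20 ppm.

C ≈ 504 ppm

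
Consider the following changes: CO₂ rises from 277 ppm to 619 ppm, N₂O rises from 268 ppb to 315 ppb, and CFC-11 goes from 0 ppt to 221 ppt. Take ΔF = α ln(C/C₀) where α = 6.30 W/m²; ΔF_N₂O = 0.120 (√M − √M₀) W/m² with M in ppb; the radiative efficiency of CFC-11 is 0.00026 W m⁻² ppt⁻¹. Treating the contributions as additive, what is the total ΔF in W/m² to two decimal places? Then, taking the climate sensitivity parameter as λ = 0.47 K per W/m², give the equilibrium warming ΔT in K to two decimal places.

ΔF = 5.29 W/m²; ΔT = 2.49 K

CO₂: 6.30 × ln(619/277) = 6.30 × ln(2.23466) = 6.30 × 0.80409 = 5.0658 W/m².
N₂O: 0.120 × (√315 − √268) = 0.120 × (17.7482 − 16.3707) = 0.120 × 1.3775 = 0.1653 W/m².
CFC-11: ΔF = 0.00026 × (221 − 0) = 0.00026 × 221 = 0.0575 W/m².
Total ΔF = 5.0658 + 0.1653 + 0.0575 = 5.2886 W/m².
ΔT = λ ΔF = 0.47 × 5.29 = 2.4863 K.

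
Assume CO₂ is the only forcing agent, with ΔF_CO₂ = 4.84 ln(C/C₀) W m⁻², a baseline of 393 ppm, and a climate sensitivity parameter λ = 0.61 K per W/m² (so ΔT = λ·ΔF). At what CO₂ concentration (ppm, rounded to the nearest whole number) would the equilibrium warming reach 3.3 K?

C ≈ 1202 ppm

Required forcing: ΔF = ΔT/λ = 3.3/0.61 = 5.4098 W/m².
Then ln(C/393) = ΔF/4.84 = 5.4098/4.84 = 1.11773.
So C = 393 × e^1.11773 = 393 × 3.05790 = 1201.75 ppm.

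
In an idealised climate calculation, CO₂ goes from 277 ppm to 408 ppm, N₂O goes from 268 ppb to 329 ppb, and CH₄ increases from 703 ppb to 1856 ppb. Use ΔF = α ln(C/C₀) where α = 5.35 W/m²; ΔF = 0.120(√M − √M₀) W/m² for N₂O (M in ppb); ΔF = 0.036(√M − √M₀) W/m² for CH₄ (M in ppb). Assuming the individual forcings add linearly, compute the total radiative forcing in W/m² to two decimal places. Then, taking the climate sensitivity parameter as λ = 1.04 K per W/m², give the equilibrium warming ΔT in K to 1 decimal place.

CO₂: 5.35 × ln(408/277) = 5.35 × ln(1.47292) = 5.35 × 0.38725 = 2.0718 W/m².
N₂O: 0.120 × (√329 − √268) = 0.120 × (18.1384 − 16.3707) = 0.120 × 1.7677 = 0.2121 W/m².
CH₄: 0.036 × (√1856 − √703) = 0.036 × (43.0813 − 26.5141) = 0.036 × 16.5672 = 0.5964 W/m².
Total ΔF = 2.0718 + 0.2121 + 0.5964 = 2.8803 W/m².
ΔT = λ ΔF = 1.04 × 2.88 = 2.9952 K.

ΔF = 2.88 W/m²; ΔT = 3.0 K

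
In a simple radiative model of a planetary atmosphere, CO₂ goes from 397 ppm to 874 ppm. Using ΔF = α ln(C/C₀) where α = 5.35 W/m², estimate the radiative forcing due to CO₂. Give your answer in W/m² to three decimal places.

ΔF = 4.222 W/m²

CO₂: 5.35 × ln(874/397) = 5.35 × ln(2.20151) = 5.35 × 0.78914 = 4.2219 W/m².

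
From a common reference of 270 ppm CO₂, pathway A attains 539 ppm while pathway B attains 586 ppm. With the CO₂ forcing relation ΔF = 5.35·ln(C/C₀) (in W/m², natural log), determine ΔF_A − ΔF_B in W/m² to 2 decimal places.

ΔF_A = 5.35 ln(539/270) = 5.35 × 0.69129 = 3.6984 W/m².
ΔF_B = 5.35 ln(586/270) = 5.35 × 0.77490 = 4.1457 W/m².
Difference: 3.6984 − 4.1457 = -0.4473 W/m².

ΔF_A − ΔF_B = -0.45 W/m²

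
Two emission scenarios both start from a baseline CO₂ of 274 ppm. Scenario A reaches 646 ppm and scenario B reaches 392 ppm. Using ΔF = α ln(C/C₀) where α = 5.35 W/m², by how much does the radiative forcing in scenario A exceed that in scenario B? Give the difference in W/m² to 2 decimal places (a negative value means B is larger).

ΔF_A = 5.35 ln(646/274) = 5.35 × 0.85767 = 4.5885 W/m².
ΔF_B = 5.35 ln(392/274) = 5.35 × 0.35813 = 1.9160 W/m².
Difference: 4.5885 − 1.9160 = 2.6725 W/m².
(Equivalently, ΔF_A − ΔF_B = 5.35 ln(646/392) = 5.35 × 0.49954 = 2.6725 W/m².)

ΔF_A − ΔF_B = 2.67 W/m²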